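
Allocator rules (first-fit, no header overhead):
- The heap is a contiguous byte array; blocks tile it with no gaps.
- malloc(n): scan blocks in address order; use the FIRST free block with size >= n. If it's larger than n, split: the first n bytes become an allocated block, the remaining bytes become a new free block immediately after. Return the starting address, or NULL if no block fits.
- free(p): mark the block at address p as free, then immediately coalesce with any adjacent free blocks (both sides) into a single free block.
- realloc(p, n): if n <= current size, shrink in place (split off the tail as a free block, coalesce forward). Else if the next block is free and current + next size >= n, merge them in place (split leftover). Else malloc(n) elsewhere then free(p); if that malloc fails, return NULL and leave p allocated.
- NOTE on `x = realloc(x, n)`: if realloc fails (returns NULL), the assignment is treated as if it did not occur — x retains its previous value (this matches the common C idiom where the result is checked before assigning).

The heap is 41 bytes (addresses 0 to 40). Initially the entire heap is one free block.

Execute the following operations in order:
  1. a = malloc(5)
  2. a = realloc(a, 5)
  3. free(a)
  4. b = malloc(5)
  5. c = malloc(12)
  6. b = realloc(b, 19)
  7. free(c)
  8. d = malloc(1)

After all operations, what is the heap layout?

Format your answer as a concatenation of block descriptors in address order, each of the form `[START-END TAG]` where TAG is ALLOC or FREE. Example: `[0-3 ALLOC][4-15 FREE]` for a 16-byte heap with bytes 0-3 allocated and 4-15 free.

Answer: [0-0 ALLOC][1-16 FREE][17-35 ALLOC][36-40 FREE]

Derivation:
Op 1: a = malloc(5) -> a = 0; heap: [0-4 ALLOC][5-40 FREE]
Op 2: a = realloc(a, 5) -> a = 0; heap: [0-4 ALLOC][5-40 FREE]
Op 3: free(a) -> (freed a); heap: [0-40 FREE]
Op 4: b = malloc(5) -> b = 0; heap: [0-4 ALLOC][5-40 FREE]
Op 5: c = malloc(12) -> c = 5; heap: [0-4 ALLOC][5-16 ALLOC][17-40 FREE]
Op 6: b = realloc(b, 19) -> b = 17; heap: [0-4 FREE][5-16 ALLOC][17-35 ALLOC][36-40 FREE]
Op 7: free(c) -> (freed c); heap: [0-16 FREE][17-35 ALLOC][36-40 FREE]
Op 8: d = malloc(1) -> d = 0; heap: [0-0 ALLOC][1-16 FREE][17-35 ALLOC][36-40 FREE]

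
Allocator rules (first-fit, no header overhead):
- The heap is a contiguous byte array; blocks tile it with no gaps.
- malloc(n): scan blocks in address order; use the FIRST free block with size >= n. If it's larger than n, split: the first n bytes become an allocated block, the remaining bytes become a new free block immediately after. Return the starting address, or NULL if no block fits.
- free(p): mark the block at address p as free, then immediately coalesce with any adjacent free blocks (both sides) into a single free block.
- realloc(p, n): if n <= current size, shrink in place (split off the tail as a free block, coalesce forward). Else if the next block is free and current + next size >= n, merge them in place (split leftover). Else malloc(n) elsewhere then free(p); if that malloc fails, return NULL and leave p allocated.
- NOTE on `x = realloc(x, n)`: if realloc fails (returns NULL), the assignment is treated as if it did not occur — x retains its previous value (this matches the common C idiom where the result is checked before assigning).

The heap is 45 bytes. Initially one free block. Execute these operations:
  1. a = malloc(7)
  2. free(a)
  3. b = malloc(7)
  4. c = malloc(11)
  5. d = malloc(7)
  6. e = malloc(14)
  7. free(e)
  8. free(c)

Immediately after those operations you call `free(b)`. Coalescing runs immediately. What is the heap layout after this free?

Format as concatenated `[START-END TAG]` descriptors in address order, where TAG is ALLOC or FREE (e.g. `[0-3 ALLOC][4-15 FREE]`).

Op 1: a = malloc(7) -> a = 0; heap: [0-6 ALLOC][7-44 FREE]
Op 2: free(a) -> (freed a); heap: [0-44 FREE]
Op 3: b = malloc(7) -> b = 0; heap: [0-6 ALLOC][7-44 FREE]
Op 4: c = malloc(11) -> c = 7; heap: [0-6 ALLOC][7-17 ALLOC][18-44 FREE]
Op 5: d = malloc(7) -> d = 18; heap: [0-6 ALLOC][7-17 ALLOC][18-24 ALLOC][25-44 FREE]
Op 6: e = malloc(14) -> e = 25; heap: [0-6 ALLOC][7-17 ALLOC][18-24 ALLOC][25-38 ALLOC][39-44 FREE]
Op 7: free(e) -> (freed e); heap: [0-6 ALLOC][7-17 ALLOC][18-24 ALLOC][25-44 FREE]
Op 8: free(c) -> (freed c); heap: [0-6 ALLOC][7-17 FREE][18-24 ALLOC][25-44 FREE]
free(b): b = 0 -> block [0-6 ALLOC]; mark free, coalesce with adjacent free neighbors -> [0-17 FREE][18-24 ALLOC][25-44 FREE]

Answer: [0-17 FREE][18-24 ALLOC][25-44 FREE]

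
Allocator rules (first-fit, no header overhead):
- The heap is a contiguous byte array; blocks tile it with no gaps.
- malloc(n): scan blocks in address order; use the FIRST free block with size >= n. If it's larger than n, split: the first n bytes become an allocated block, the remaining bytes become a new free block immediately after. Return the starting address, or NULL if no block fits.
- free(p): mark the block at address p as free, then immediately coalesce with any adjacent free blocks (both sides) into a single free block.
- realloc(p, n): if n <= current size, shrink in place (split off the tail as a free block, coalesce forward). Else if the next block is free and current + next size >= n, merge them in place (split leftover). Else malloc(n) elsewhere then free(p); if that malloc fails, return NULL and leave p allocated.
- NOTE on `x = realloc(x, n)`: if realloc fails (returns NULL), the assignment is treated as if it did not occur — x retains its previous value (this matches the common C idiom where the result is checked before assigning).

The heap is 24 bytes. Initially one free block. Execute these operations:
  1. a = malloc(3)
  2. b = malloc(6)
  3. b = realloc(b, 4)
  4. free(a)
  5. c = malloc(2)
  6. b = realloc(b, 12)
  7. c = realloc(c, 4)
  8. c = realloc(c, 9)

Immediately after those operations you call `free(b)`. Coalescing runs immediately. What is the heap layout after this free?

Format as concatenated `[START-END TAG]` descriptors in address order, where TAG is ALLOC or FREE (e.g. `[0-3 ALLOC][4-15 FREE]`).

Answer: [0-14 FREE][15-23 ALLOC]

Derivation:
Op 1: a = malloc(3) -> a = 0; heap: [0-2 ALLOC][3-23 FREE]
Op 2: b = malloc(6) -> b = 3; heap: [0-2 ALLOC][3-8 ALLOC][9-23 FREE]
Op 3: b = realloc(b, 4) -> b = 3; heap: [0-2 ALLOC][3-6 ALLOC][7-23 FREE]
Op 4: free(a) -> (freed a); heap: [0-2 FREE][3-6 ALLOC][7-23 FREE]
Op 5: c = malloc(2) -> c = 0; heap: [0-1 ALLOC][2-2 FREE][3-6 ALLOC][7-23 FREE]
Op 6: b = realloc(b, 12) -> b = 3; heap: [0-1 ALLOC][2-2 FREE][3-14 ALLOC][15-23 FREE]
Op 7: c = realloc(c, 4) -> c = 15; heap: [0-2 FREE][3-14 ALLOC][15-18 ALLOC][19-23 FREE]
Op 8: c = realloc(c, 9) -> c = 15; heap: [0-2 FREE][3-14 ALLOC][15-23 ALLOC]
free(b): b = 3 -> block [3-14 ALLOC]; mark free, coalesce with adjacent free neighbors -> [0-14 FREE][15-23 ALLOC]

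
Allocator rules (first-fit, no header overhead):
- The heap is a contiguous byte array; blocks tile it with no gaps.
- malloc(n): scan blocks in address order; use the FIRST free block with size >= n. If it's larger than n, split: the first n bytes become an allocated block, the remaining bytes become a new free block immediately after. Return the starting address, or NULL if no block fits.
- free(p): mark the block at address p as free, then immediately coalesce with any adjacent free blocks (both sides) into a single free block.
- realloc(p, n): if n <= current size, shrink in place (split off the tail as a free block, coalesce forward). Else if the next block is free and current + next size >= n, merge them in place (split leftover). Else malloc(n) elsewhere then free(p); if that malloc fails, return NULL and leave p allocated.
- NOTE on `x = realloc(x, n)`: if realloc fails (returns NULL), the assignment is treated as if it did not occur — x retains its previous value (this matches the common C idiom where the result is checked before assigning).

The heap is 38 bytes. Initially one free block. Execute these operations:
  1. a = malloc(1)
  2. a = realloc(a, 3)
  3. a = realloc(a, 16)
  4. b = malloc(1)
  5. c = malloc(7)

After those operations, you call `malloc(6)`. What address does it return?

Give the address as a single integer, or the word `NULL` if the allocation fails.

Op 1: a = malloc(1) -> a = 0; heap: [0-0 ALLOC][1-37 FREE]
Op 2: a = realloc(a, 3) -> a = 0; heap: [0-2 ALLOC][3-37 FREE]
Op 3: a = realloc(a, 16) -> a = 0; heap: [0-15 ALLOC][16-37 FREE]
Op 4: b = malloc(1) -> b = 16; heap: [0-15 ALLOC][16-16 ALLOC][17-37 FREE]
Op 5: c = malloc(7) -> c = 17; heap: [0-15 ALLOC][16-16 ALLOC][17-23 ALLOC][24-37 FREE]
malloc(6): first-fit scan over [0-15 ALLOC][16-16 ALLOC][17-23 ALLOC][24-37 FREE] -> 24

Answer: 24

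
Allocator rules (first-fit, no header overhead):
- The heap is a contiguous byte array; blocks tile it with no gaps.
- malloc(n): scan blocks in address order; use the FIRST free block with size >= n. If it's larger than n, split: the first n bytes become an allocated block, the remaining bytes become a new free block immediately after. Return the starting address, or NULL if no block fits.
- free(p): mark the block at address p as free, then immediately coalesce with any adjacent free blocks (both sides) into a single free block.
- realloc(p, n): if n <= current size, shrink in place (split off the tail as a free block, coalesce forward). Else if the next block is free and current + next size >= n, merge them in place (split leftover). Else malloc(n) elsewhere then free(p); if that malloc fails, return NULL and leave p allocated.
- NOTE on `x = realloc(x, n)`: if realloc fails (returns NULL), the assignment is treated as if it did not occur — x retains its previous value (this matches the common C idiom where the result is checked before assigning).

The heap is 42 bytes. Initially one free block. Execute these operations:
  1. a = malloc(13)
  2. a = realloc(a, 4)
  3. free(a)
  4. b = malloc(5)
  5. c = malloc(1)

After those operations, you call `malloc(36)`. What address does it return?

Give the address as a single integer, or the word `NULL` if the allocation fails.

Answer: 6

Derivation:
Op 1: a = malloc(13) -> a = 0; heap: [0-12 ALLOC][13-41 FREE]
Op 2: a = realloc(a, 4) -> a = 0; heap: [0-3 ALLOC][4-41 FREE]
Op 3: free(a) -> (freed a); heap: [0-41 FREE]
Op 4: b = malloc(5) -> b = 0; heap: [0-4 ALLOC][5-41 FREE]
Op 5: c = malloc(1) -> c = 5; heap: [0-4 ALLOC][5-5 ALLOC][6-41 FREE]
malloc(36): first-fit scan over [0-4 ALLOC][5-5 ALLOC][6-41 FREE] -> 6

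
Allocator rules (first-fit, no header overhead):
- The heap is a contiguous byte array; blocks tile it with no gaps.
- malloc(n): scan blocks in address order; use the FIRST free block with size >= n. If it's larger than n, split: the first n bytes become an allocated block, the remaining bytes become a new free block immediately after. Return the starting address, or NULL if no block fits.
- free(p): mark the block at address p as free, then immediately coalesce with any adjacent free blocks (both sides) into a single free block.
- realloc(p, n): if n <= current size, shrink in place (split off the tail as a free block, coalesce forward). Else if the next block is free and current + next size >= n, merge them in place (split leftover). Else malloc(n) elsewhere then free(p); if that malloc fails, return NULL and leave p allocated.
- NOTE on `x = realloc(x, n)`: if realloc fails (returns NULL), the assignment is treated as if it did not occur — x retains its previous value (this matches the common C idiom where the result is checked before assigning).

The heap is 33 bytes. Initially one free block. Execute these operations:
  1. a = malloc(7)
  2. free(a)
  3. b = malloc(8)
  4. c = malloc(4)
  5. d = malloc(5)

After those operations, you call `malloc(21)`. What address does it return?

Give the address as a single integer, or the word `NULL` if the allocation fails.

Answer: NULL

Derivation:
Op 1: a = malloc(7) -> a = 0; heap: [0-6 ALLOC][7-32 FREE]
Op 2: free(a) -> (freed a); heap: [0-32 FREE]
Op 3: b = malloc(8) -> b = 0; heap: [0-7 ALLOC][8-32 FREE]
Op 4: c = malloc(4) -> c = 8; heap: [0-7 ALLOC][8-11 ALLOC][12-32 FREE]
Op 5: d = malloc(5) -> d = 12; heap: [0-7 ALLOC][8-11 ALLOC][12-16 ALLOC][17-32 FREE]
malloc(21): first-fit scan over [0-7 ALLOC][8-11 ALLOC][12-16 ALLOC][17-32 FREE] -> NULL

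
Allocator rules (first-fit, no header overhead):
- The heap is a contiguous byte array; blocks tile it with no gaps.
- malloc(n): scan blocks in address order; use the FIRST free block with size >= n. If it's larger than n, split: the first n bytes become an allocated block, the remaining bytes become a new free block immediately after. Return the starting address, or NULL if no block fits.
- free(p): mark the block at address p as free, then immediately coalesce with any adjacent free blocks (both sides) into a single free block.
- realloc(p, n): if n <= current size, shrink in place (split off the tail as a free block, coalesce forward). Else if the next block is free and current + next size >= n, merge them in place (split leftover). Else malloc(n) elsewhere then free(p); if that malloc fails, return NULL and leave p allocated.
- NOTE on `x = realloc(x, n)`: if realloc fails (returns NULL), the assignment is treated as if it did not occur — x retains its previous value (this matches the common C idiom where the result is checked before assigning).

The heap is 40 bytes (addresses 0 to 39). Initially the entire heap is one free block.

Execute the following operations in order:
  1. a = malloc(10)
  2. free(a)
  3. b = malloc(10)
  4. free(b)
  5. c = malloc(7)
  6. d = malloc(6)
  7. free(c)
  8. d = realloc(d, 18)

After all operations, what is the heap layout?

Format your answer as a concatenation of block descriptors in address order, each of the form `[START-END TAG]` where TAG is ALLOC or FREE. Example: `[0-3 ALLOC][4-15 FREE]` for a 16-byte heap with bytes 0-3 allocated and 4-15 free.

Op 1: a = malloc(10) -> a = 0; heap: [0-9 ALLOC][10-39 FREE]
Op 2: free(a) -> (freed a); heap: [0-39 FREE]
Op 3: b = malloc(10) -> b = 0; heap: [0-9 ALLOC][10-39 FREE]
Op 4: free(b) -> (freed b); heap: [0-39 FREE]
Op 5: c = malloc(7) -> c = 0; heap: [0-6 ALLOC][7-39 FREE]
Op 6: d = malloc(6) -> d = 7; heap: [0-6 ALLOC][7-12 ALLOC][13-39 FREE]
Op 7: free(c) -> (freed c); heap: [0-6 FREE][7-12 ALLOC][13-39 FREE]
Op 8: d = realloc(d, 18) -> d = 7; heap: [0-6 FREE][7-24 ALLOC][25-39 FREE]

Answer: [0-6 FREE][7-24 ALLOC][25-39 FREE]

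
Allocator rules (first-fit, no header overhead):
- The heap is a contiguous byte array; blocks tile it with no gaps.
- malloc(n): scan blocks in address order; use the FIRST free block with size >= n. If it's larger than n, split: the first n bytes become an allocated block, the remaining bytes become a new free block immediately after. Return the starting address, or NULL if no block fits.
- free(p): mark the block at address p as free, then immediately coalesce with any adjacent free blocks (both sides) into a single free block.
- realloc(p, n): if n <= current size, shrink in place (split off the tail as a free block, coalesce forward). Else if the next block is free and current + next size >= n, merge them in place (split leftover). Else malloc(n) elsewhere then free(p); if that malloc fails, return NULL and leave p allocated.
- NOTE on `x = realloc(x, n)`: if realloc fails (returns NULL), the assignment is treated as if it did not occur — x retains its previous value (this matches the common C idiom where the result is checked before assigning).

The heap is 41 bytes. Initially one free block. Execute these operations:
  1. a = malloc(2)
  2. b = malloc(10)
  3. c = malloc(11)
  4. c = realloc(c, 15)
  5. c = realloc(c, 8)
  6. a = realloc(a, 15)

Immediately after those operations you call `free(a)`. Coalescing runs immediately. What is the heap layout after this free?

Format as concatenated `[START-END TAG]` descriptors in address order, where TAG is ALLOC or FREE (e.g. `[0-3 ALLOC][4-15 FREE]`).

Answer: [0-1 FREE][2-11 ALLOC][12-19 ALLOC][20-40 FREE]

Derivation:
Op 1: a = malloc(2) -> a = 0; heap: [0-1 ALLOC][2-40 FREE]
Op 2: b = malloc(10) -> b = 2; heap: [0-1 ALLOC][2-11 ALLOC][12-40 FREE]
Op 3: c = malloc(11) -> c = 12; heap: [0-1 ALLOC][2-11 ALLOC][12-22 ALLOC][23-40 FREE]
Op 4: c = realloc(c, 15) -> c = 12; heap: [0-1 ALLOC][2-11 ALLOC][12-26 ALLOC][27-40 FREE]
Op 5: c = realloc(c, 8) -> c = 12; heap: [0-1 ALLOC][2-11 ALLOC][12-19 ALLOC][20-40 FREE]
Op 6: a = realloc(a, 15) -> a = 20; heap: [0-1 FREE][2-11 ALLOC][12-19 ALLOC][20-34 ALLOC][35-40 FREE]
free(a): a = 20 -> block [20-34 ALLOC]; mark free, coalesce with adjacent free neighbors -> [0-1 FREE][2-11 ALLOC][12-19 ALLOC][20-40 FREE]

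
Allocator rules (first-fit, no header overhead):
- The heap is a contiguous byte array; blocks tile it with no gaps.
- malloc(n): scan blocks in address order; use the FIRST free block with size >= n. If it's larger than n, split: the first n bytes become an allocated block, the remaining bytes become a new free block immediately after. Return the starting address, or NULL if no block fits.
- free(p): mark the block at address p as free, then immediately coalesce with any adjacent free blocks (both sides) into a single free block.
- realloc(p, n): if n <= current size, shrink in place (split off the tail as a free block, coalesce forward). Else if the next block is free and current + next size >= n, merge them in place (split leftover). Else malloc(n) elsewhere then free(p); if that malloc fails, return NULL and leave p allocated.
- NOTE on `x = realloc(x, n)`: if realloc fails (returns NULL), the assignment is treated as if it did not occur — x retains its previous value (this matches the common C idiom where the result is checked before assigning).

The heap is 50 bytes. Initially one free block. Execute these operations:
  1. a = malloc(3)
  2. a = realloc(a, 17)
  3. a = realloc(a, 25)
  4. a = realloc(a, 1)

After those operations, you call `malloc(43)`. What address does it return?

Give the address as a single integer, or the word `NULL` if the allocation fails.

Answer: 1

Derivation:
Op 1: a = malloc(3) -> a = 0; heap: [0-2 ALLOC][3-49 FREE]
Op 2: a = realloc(a, 17) -> a = 0; heap: [0-16 ALLOC][17-49 FREE]
Op 3: a = realloc(a, 25) -> a = 0; heap: [0-24 ALLOC][25-49 FREE]
Op 4: a = realloc(a, 1) -> a = 0; heap: [0-0 ALLOC][1-49 FREE]
malloc(43): first-fit scan over [0-0 ALLOC][1-49 FREE] -> 1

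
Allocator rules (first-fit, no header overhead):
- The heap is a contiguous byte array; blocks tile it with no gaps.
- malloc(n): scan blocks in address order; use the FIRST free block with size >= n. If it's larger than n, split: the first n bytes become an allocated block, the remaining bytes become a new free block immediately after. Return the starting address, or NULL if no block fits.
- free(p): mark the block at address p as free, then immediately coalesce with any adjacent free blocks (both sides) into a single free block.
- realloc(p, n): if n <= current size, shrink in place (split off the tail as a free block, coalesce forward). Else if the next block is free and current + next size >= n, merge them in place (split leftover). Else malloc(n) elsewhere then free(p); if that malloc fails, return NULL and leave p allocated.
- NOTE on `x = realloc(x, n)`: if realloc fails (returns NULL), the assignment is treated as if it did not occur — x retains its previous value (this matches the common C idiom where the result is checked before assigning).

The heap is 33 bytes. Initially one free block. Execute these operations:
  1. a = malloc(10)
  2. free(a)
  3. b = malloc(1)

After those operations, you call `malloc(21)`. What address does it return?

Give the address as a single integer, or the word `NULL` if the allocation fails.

Answer: 1

Derivation:
Op 1: a = malloc(10) -> a = 0; heap: [0-9 ALLOC][10-32 FREE]
Op 2: free(a) -> (freed a); heap: [0-32 FREE]
Op 3: b = malloc(1) -> b = 0; heap: [0-0 ALLOC][1-32 FREE]
malloc(21): first-fit scan over [0-0 ALLOC][1-32 FREE] -> 1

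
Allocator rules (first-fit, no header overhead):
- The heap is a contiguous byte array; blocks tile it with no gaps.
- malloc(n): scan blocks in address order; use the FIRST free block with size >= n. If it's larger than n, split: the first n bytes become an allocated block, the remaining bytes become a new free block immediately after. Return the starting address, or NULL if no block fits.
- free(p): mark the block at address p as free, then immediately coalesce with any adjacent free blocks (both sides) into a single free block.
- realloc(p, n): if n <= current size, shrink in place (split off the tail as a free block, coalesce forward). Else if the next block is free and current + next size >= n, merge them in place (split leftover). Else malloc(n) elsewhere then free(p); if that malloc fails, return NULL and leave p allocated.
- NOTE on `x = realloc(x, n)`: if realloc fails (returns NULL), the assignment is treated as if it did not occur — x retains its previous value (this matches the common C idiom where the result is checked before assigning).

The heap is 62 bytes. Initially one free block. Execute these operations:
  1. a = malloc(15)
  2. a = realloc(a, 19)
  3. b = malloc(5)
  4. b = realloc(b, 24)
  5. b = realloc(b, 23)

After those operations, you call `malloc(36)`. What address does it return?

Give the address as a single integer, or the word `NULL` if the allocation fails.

Op 1: a = malloc(15) -> a = 0; heap: [0-14 ALLOC][15-61 FREE]
Op 2: a = realloc(a, 19) -> a = 0; heap: [0-18 ALLOC][19-61 FREE]
Op 3: b = malloc(5) -> b = 19; heap: [0-18 ALLOC][19-23 ALLOC][24-61 FREE]
Op 4: b = realloc(b, 24) -> b = 19; heap: [0-18 ALLOC][19-42 ALLOC][43-61 FREE]
Op 5: b = realloc(b, 23) -> b = 19; heap: [0-18 ALLOC][19-41 ALLOC][42-61 FREE]
malloc(36): first-fit scan over [0-18 ALLOC][19-41 ALLOC][42-61 FREE] -> NULL

Answer: NULL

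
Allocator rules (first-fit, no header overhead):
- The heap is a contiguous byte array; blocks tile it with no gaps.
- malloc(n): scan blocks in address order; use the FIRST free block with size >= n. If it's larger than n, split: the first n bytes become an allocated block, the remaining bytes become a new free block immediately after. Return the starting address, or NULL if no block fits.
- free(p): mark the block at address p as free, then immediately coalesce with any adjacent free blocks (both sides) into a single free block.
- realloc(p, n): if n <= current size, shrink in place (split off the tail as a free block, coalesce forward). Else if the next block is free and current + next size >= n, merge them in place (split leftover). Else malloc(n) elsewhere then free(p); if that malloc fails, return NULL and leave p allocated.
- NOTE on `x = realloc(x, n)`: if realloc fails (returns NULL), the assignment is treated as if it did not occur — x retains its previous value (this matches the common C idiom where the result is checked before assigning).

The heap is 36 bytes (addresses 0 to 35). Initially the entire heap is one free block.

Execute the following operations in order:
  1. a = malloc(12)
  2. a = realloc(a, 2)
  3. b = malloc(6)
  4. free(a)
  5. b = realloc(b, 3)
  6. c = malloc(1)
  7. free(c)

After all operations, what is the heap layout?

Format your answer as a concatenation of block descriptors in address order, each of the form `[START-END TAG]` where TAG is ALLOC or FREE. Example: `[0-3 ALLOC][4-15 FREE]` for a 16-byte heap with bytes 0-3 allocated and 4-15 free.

Answer: [0-1 FREE][2-4 ALLOC][5-35 FREE]

Derivation:
Op 1: a = malloc(12) -> a = 0; heap: [0-11 ALLOC][12-35 FREE]
Op 2: a = realloc(a, 2) -> a = 0; heap: [0-1 ALLOC][2-35 FREE]
Op 3: b = malloc(6) -> b = 2; heap: [0-1 ALLOC][2-7 ALLOC][8-35 FREE]
Op 4: free(a) -> (freed a); heap: [0-1 FREE][2-7 ALLOC][8-35 FREE]
Op 5: b = realloc(b, 3) -> b = 2; heap: [0-1 FREE][2-4 ALLOC][5-35 FREE]
Op 6: c = malloc(1) -> c = 0; heap: [0-0 ALLOC][1-1 FREE][2-4 ALLOC][5-35 FREE]
Op 7: free(c) -> (freed c); heap: [0-1 FREE][2-4 ALLOC][5-35 FREE]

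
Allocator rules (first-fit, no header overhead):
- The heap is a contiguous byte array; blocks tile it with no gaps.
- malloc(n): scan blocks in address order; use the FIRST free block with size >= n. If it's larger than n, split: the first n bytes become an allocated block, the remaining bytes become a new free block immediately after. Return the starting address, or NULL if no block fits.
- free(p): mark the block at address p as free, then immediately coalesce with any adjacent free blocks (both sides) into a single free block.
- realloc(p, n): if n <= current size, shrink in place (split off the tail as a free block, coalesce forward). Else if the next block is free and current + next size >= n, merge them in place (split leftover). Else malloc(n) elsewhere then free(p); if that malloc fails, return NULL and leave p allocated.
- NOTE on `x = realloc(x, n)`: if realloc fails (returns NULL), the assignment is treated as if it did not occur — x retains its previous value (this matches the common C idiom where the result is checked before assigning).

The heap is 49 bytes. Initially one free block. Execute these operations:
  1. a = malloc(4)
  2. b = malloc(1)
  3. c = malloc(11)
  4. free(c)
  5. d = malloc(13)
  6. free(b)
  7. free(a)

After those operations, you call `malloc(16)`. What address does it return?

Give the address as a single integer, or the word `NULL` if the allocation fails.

Op 1: a = malloc(4) -> a = 0; heap: [0-3 ALLOC][4-48 FREE]
Op 2: b = malloc(1) -> b = 4; heap: [0-3 ALLOC][4-4 ALLOC][5-48 FREE]
Op 3: c = malloc(11) -> c = 5; heap: [0-3 ALLOC][4-4 ALLOC][5-15 ALLOC][16-48 FREE]
Op 4: free(c) -> (freed c); heap: [0-3 ALLOC][4-4 ALLOC][5-48 FREE]
Op 5: d = malloc(13) -> d = 5; heap: [0-3 ALLOC][4-4 ALLOC][5-17 ALLOC][18-48 FREE]
Op 6: free(b) -> (freed b); heap: [0-3 ALLOC][4-4 FREE][5-17 ALLOC][18-48 FREE]
Op 7: free(a) -> (freed a); heap: [0-4 FREE][5-17 ALLOC][18-48 FREE]
malloc(16): first-fit scan over [0-4 FREE][5-17 ALLOC][18-48 FREE] -> 18

Answer: 18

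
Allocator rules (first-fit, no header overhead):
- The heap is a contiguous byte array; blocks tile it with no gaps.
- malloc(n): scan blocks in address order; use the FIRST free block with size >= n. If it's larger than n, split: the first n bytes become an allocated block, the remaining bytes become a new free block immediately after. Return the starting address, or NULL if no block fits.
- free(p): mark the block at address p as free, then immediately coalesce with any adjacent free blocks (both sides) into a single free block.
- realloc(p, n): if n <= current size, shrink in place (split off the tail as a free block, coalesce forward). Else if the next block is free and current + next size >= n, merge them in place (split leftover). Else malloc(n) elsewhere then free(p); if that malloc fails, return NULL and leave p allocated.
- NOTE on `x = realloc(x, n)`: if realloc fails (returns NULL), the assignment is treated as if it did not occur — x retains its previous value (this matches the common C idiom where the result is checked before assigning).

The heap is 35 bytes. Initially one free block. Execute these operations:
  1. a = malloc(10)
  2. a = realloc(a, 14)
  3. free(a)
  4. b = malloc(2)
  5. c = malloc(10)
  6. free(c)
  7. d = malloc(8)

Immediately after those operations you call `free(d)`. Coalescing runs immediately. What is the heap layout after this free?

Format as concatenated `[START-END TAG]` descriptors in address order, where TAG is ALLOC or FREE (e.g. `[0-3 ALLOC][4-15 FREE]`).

Answer: [0-1 ALLOC][2-34 FREE]

Derivation:
Op 1: a = malloc(10) -> a = 0; heap: [0-9 ALLOC][10-34 FREE]
Op 2: a = realloc(a, 14) -> a = 0; heap: [0-13 ALLOC][14-34 FREE]
Op 3: free(a) -> (freed a); heap: [0-34 FREE]
Op 4: b = malloc(2) -> b = 0; heap: [0-1 ALLOC][2-34 FREE]
Op 5: c = malloc(10) -> c = 2; heap: [0-1 ALLOC][2-11 ALLOC][12-34 FREE]
Op 6: free(c) -> (freed c); heap: [0-1 ALLOC][2-34 FREE]
Op 7: d = malloc(8) -> d = 2; heap: [0-1 ALLOC][2-9 ALLOC][10-34 FREE]
free(d): d = 2 -> block [2-9 ALLOC]; mark free, coalesce with adjacent free neighbors -> [0-1 ALLOC][2-34 FREE]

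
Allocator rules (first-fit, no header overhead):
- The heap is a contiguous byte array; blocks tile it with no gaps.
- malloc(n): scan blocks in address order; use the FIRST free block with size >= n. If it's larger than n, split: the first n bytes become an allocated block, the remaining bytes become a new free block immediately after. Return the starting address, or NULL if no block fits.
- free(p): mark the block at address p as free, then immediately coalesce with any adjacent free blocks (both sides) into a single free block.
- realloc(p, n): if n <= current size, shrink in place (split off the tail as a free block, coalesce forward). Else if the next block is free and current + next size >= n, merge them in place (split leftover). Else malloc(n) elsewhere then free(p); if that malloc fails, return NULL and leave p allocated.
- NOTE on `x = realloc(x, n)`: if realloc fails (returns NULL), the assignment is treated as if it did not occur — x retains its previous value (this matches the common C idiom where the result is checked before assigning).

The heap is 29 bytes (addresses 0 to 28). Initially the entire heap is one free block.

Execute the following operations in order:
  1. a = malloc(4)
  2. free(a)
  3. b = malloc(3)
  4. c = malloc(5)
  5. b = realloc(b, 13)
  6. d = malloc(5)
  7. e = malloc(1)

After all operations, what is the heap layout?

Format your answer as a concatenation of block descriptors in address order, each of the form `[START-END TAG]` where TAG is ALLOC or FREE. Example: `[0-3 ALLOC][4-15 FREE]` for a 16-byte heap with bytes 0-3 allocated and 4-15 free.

Op 1: a = malloc(4) -> a = 0; heap: [0-3 ALLOC][4-28 FREE]
Op 2: free(a) -> (freed a); heap: [0-28 FREE]
Op 3: b = malloc(3) -> b = 0; heap: [0-2 ALLOC][3-28 FREE]
Op 4: c = malloc(5) -> c = 3; heap: [0-2 ALLOC][3-7 ALLOC][8-28 FREE]
Op 5: b = realloc(b, 13) -> b = 8; heap: [0-2 FREE][3-7 ALLOC][8-20 ALLOC][21-28 FREE]
Op 6: d = malloc(5) -> d = 21; heap: [0-2 FREE][3-7 ALLOC][8-20 ALLOC][21-25 ALLOC][26-28 FREE]
Op 7: e = malloc(1) -> e = 0; heap: [0-0 ALLOC][1-2 FREE][3-7 ALLOC][8-20 ALLOC][21-25 ALLOC][26-28 FREE]

Answer: [0-0 ALLOC][1-2 FREE][3-7 ALLOC][8-20 ALLOC][21-25 ALLOC][26-28 FREE]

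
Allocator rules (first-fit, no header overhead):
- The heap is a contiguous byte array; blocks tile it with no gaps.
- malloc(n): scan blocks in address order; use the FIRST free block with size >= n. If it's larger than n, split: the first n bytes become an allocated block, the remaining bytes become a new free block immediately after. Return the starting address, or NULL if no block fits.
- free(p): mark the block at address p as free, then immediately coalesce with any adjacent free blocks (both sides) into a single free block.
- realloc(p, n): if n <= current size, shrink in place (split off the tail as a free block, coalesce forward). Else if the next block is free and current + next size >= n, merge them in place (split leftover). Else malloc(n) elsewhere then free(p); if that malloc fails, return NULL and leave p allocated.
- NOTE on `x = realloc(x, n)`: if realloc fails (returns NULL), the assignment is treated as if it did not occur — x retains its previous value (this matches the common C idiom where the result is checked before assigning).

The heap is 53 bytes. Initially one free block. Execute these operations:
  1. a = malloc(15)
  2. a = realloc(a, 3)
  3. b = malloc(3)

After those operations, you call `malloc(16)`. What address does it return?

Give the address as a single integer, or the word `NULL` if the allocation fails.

Op 1: a = malloc(15) -> a = 0; heap: [0-14 ALLOC][15-52 FREE]
Op 2: a = realloc(a, 3) -> a = 0; heap: [0-2 ALLOC][3-52 FREE]
Op 3: b = malloc(3) -> b = 3; heap: [0-2 ALLOC][3-5 ALLOC][6-52 FREE]
malloc(16): first-fit scan over [0-2 ALLOC][3-5 ALLOC][6-52 FREE] -> 6

Answer: 6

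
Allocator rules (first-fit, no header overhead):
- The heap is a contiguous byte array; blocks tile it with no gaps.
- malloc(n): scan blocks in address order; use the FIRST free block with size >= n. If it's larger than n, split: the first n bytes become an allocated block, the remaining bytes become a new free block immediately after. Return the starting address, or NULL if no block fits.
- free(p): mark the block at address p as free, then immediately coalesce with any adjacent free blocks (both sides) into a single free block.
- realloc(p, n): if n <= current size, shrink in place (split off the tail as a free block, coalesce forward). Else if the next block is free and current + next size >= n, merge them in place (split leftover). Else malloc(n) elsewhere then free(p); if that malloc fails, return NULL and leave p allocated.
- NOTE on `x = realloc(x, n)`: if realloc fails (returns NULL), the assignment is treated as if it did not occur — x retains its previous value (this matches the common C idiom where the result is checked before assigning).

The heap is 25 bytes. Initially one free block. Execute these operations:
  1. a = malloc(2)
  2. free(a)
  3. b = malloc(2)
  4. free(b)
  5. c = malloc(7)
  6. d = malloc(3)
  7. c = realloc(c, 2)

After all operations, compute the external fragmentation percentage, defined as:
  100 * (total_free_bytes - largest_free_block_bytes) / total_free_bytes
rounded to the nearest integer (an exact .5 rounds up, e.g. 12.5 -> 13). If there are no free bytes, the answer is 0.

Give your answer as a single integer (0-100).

Answer: 25

Derivation:
Op 1: a = malloc(2) -> a = 0; heap: [0-1 ALLOC][2-24 FREE]
Op 2: free(a) -> (freed a); heap: [0-24 FREE]
Op 3: b = malloc(2) -> b = 0; heap: [0-1 ALLOC][2-24 FREE]
Op 4: free(b) -> (freed b); heap: [0-24 FREE]
Op 5: c = malloc(7) -> c = 0; heap: [0-6 ALLOC][7-24 FREE]
Op 6: d = malloc(3) -> d = 7; heap: [0-6 ALLOC][7-9 ALLOC][10-24 FREE]
Op 7: c = realloc(c, 2) -> c = 0; heap: [0-1 ALLOC][2-6 FREE][7-9 ALLOC][10-24 FREE]
Free blocks: [5 15] total_free=20 largest=15 -> 100*(20-15)/20 = 500/20 = 25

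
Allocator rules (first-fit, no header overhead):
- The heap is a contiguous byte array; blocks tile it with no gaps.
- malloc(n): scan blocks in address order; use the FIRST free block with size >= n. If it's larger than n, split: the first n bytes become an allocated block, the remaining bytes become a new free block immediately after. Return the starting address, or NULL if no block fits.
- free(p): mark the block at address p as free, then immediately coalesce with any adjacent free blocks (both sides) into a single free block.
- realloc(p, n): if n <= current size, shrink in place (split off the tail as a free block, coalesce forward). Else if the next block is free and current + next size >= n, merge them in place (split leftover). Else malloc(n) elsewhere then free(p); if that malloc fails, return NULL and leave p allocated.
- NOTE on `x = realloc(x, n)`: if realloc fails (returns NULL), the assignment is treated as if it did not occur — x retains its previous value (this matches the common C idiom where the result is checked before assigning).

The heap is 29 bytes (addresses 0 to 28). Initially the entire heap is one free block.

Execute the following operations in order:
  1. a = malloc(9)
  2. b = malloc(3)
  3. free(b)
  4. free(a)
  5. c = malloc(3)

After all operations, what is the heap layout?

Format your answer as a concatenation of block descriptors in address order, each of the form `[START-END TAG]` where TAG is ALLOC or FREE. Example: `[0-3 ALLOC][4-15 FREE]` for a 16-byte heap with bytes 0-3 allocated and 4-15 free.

Answer: [0-2 ALLOC][3-28 FREE]

Derivation:
Op 1: a = malloc(9) -> a = 0; heap: [0-8 ALLOC][9-28 FREE]
Op 2: b = malloc(3) -> b = 9; heap: [0-8 ALLOC][9-11 ALLOC][12-28 FREE]
Op 3: free(b) -> (freed b); heap: [0-8 ALLOC][9-28 FREE]
Op 4: free(a) -> (freed a); heap: [0-28 FREE]
Op 5: c = malloc(3) -> c = 0; heap: [0-2 ALLOC][3-28 FREE]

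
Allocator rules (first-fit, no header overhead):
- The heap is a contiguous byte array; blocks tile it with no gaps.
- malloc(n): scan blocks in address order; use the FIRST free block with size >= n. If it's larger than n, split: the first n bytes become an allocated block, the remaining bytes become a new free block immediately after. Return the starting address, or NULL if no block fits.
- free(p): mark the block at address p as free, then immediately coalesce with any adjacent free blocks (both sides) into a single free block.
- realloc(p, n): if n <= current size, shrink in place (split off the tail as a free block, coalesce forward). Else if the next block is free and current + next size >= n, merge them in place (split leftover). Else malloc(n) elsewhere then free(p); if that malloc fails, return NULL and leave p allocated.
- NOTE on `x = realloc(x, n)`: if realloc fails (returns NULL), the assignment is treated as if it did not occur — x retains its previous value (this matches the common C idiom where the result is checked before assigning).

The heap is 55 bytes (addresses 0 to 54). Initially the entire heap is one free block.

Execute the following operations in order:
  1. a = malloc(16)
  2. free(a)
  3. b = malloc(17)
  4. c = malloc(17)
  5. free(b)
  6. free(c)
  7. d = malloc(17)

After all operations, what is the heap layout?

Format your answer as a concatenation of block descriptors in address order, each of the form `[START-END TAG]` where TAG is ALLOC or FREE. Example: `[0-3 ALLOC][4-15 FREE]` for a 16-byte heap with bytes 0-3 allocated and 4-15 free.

Op 1: a = malloc(16) -> a = 0; heap: [0-15 ALLOC][16-54 FREE]
Op 2: free(a) -> (freed a); heap: [0-54 FREE]
Op 3: b = malloc(17) -> b = 0; heap: [0-16 ALLOC][17-54 FREE]
Op 4: c = malloc(17) -> c = 17; heap: [0-16 ALLOC][17-33 ALLOC][34-54 FREE]
Op 5: free(b) -> (freed b); heap: [0-16 FREE][17-33 ALLOC][34-54 FREE]
Op 6: free(c) -> (freed c); heap: [0-54 FREE]
Op 7: d = malloc(17) -> d = 0; heap: [0-16 ALLOC][17-54 FREE]

Answer: [0-16 ALLOC][17-54 FREE]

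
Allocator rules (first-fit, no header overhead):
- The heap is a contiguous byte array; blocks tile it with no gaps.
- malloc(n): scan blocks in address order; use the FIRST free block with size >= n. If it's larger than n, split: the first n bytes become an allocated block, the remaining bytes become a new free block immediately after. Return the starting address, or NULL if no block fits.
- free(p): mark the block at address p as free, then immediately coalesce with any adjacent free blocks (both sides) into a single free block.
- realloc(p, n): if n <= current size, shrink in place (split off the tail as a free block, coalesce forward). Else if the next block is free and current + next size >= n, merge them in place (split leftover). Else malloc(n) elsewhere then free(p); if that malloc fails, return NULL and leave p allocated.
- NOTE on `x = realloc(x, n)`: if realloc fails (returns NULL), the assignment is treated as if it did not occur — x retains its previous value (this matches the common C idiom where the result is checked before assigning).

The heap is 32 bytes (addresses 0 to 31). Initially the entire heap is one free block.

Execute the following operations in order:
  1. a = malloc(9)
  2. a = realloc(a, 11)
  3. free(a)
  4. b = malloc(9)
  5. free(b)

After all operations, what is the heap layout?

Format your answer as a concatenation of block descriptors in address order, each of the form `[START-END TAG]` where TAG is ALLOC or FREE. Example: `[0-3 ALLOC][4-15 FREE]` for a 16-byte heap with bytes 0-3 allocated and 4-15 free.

Answer: [0-31 FREE]

Derivation:
Op 1: a = malloc(9) -> a = 0; heap: [0-8 ALLOC][9-31 FREE]
Op 2: a = realloc(a, 11) -> a = 0; heap: [0-10 ALLOC][11-31 FREE]
Op 3: free(a) -> (freed a); heap: [0-31 FREE]
Op 4: b = malloc(9) -> b = 0; heap: [0-8 ALLOC][9-31 FREE]
Op 5: free(b) -> (freed b); heap: [0-31 FREE]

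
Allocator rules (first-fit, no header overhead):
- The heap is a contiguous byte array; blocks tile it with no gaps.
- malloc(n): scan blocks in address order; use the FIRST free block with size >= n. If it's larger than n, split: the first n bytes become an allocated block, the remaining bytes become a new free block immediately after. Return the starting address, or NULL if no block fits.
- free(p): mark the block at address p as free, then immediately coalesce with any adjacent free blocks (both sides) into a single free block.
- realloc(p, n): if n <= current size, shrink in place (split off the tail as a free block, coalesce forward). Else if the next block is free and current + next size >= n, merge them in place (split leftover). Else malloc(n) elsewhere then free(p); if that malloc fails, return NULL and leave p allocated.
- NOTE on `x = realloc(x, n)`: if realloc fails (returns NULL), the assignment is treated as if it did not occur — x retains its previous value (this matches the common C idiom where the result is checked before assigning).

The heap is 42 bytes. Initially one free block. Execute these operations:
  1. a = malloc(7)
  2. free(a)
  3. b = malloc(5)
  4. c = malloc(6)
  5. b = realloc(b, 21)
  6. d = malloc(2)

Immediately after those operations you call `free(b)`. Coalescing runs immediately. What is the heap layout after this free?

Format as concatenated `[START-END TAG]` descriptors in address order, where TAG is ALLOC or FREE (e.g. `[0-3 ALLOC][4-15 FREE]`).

Answer: [0-1 ALLOC][2-4 FREE][5-10 ALLOC][11-41 FREE]

Derivation:
Op 1: a = malloc(7) -> a = 0; heap: [0-6 ALLOC][7-41 FREE]
Op 2: free(a) -> (freed a); heap: [0-41 FREE]
Op 3: b = malloc(5) -> b = 0; heap: [0-4 ALLOC][5-41 FREE]
Op 4: c = malloc(6) -> c = 5; heap: [0-4 ALLOC][5-10 ALLOC][11-41 FREE]
Op 5: b = realloc(b, 21) -> b = 11; heap: [0-4 FREE][5-10 ALLOC][11-31 ALLOC][32-41 FREE]
Op 6: d = malloc(2) -> d = 0; heap: [0-1 ALLOC][2-4 FREE][5-10 ALLOC][11-31 ALLOC][32-41 FREE]
free(b): b = 11 -> block [11-31 ALLOC]; mark free, coalesce with adjacent free neighbors -> [0-1 ALLOC][2-4 FREE][5-10 ALLOC][11-41 FREE]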